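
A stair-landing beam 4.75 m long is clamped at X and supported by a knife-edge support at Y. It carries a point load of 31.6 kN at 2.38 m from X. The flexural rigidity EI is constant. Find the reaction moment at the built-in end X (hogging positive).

Remove the prop at Y; the released (primary) structure is a cantilever built in at X.
Primary-structure tip deflection at Y by superposition:
  point load 31.6 at a = 2.38: Pa²(3L − a)/(6EI) = 354.1/EI
Tip deflection under a unit load at Y: L³/(3EI) = 35.72/EI.
The prop prevents deflection at Y: R_Y = δ_0/δ_{YY} = 354.1/35.72 = 9.912 kN.
Moment equilibrium about X: M_X = Σ(load moments about X) − R_Y·L = 75.21 − 9.912×4.75 = 28.12 kN·m.

M_X = 28.12 kN·m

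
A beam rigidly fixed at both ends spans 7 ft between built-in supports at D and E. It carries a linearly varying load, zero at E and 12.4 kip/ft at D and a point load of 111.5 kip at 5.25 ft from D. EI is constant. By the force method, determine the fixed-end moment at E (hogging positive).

Release both end moments; the primary structure is a simply-supported span DE with redundants M_D and M_E.
Simple-span end rotations at D and E under the given loads:
  at D: triangular load, peak 12.4: w₀L³/(45EI) = 94.52/EI
  at E: triangular load, peak 12.4: 7w₀L³/(360EI) = 82.7/EI
  at D: point load 111.5 at a = 5.25: Pab(L + b)/(6LEI) = 213.4/EI
  at E: point load 111.5 at a = 5.25: Pab(L + a)/(6LEI) = 298.8/EI
  θ_D0 = 307.9/EI,  θ_E0 = 381.5/EI
Flexibility coefficients: a unit moment at one end gives L/(3EI) there and L/(6EI) at the far end, so f₁₁ = f₂₂ = 2.333/EI and f₁₂ = f₂₁ = 1.167/EI.
Compatibility — zero rotation at each built-in end:
  2.333 M_D + 1.167 M_E = 307.9
  1.167 M_D + 2.333 M_E = 381.5
Solving the pair gives M_D = 66.97 kip·ft and M_E = 130 kip·ft (hogging).

M_E = 130 kip·ft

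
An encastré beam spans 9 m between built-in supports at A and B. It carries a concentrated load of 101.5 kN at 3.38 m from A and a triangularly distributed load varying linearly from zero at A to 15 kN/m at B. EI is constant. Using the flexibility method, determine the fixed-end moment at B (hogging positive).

Release both end moments; the primary structure is a simply-supported span AB with redundants M_A and M_B.
Simple-span end rotations at A and B under the given loads:
  at A: point load 101.5 at a = 3.38: Pab(L + b)/(6LEI) = 522/EI
  at B: point load 101.5 at a = 3.38: Pab(L + a)/(6LEI) = 442/EI
  at A: triangular load, peak 15: 7w₀L³/(360EI) = 212.6/EI
  at B: triangular load, peak 15: w₀L³/(45EI) = 243/EI
  θ_A0 = 734.6/EI,  θ_B0 = 685/EI
Flexibility coefficients: a unit moment at one end gives L/(3EI) there and L/(6EI) at the far end, so f₁₁ = f₂₂ = 3/EI and f₁₂ = f₂₁ = 1.5/EI.
Compatibility — zero rotation at each built-in end:
  3 M_A + 1.5 M_B = 734.6
  1.5 M_A + 3 M_B = 685
Solving the pair gives M_A = 174.3 kN·m and M_B = 141.2 kN·m (hogging).

M_B = 141.2 kN·m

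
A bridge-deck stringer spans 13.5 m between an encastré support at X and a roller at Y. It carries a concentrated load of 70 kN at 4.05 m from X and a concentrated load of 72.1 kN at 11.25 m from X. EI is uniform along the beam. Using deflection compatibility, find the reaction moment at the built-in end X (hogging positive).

M_X = 247.5 kN·m

Release the roller at Y. Primary structure: cantilever fixed at X.
Downward deflection at the released point Y due to the loads:
  point load 70 at a = 4.05: Pa²(3L − a)/(6EI) = 6975/EI
  point load 72.1 at a = 11.25: Pa²(3L − a)/(6EI) = 44485/EI
  δ_0 = 51460/EI
Flexibility coefficient — unit upward force at Y: δ_{YY} = L³/(3EI) = 820.1/EI.
The prop prevents deflection at Y: R_Y = δ_0/δ_{YY} = 51460/820.1 = 62.75 kN.
Moment equilibrium about X: M_X = Σ(load moments about X) − R_Y·L = 1095 − 62.75×13.5 = 247.5 kN·m.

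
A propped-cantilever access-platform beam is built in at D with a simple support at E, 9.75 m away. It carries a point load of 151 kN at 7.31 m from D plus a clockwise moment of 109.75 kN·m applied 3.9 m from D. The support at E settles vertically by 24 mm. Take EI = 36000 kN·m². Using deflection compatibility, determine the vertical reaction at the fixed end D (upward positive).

Take the reaction at E as the redundant and release it; the primary structure is a cantilever fixed at D.
Deflection at E on the released cantilever, summing each load's contribution:
  point load 151 at a = 7.31: Pa²(3L − a)/(6EI) = 29505/EI
  clockwise couple 109.75 at a = 3.9: M₀a(2L − a)/(2EI) = 3339/EI
  δ_0 = 32844/EI
Tip deflection under a unit load at E: L³/(3EI) = 309/EI.
With EI = 36000 kN·m²: δ_0 = 0.91232 m and δ_{EE} = 0.008582 m/kN.
Compatibility — the beam at E must follow the support down by 0.024 m: δ_0 − R_E·δ_{EE} = 0.024, so R_E = (0.91232 − 0.024)/0.008582 = 103.5 kN.
Vertical equilibrium: R_D = ΣP − R_E = 151 − 103.5 = 47.49 kN.

R_D = 47.49 kN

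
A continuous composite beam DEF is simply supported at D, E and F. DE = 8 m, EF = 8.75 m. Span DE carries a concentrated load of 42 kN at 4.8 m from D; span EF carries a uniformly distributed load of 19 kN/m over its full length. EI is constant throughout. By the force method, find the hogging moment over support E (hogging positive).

M_E = 125.8 kN·m

Take M_E as the redundant. Released structure: two simple spans DE and EF with a hinge at E.
End slopes at the hinge E, treating each span as simply supported:
  span DE: point load 42 at a = 4.8: Pab(L + a)/(6LEI) = 172/EI
  span EF: UDL 19: wL³/(24EI) = 530.4/EI
  relative rotation θ_0 = (172 + 530.4)/EI = 702.4/EI
A unit hogging moment at E produces rotation L₁/(3EI) + L₂/(3EI) = 5.583/EI.
Slope continuity at E: θ_0 = M_E·5.583/EI, so M_E = 702.4/5.583 = 125.8 kN·m (hogging).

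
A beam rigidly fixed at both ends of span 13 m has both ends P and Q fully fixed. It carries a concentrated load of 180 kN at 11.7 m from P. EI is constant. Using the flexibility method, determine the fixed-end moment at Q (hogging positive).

M_Q = 189.5 kN·m

Take the two fixed-end moments M_P, M_Q as redundants; the released structure is the simple span PQ.
On the primary (simply-supported) span, the end slopes from the loading are:
  at P: point load 180 at a = 11.7: Pab(L + b)/(6LEI) = 501.9/EI
  at Q: point load 180 at a = 11.7: Pab(L + a)/(6LEI) = 867/EI
  θ_P0 = 501.9/EI,  θ_Q0 = 867/EI
Flexibility coefficients: a unit moment at one end gives L/(3EI) there and L/(6EI) at the far end, so f₁₁ = f₂₂ = 4.333/EI and f₁₂ = f₂₁ = 2.167/EI.
Compatibility — zero rotation at each built-in end:
  4.333 M_P + 2.167 M_Q = 501.9
  2.167 M_P + 4.333 M_Q = 867
Solving the pair gives M_P = 21.06 kN·m and M_Q = 189.5 kN·m (hogging).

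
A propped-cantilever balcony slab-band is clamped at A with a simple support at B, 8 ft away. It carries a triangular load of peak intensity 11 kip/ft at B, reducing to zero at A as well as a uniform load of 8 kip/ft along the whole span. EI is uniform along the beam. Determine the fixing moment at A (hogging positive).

Remove the prop at B; the released (primary) structure is a cantilever built in at A.
Primary-structure tip deflection at B by superposition:
  triangular load, peak 11 at the free end: 11w₀L⁴/(120EI) = 4130/EI
  UDL 8: wL⁴/(8EI) = 4096/EI
  δ_0 = 8226/EI
Tip deflection under a unit load at B: L³/(3EI) = 170.7/EI.
The prop prevents deflection at B: R_B = δ_0/δ_{BB} = 8226/170.7 = 48.2 kip.
Moment equilibrium about A: M_A = Σ(load moments about A) − R_B·L = 490.7 − 48.2×8 = 105.1 kip·ft.

M_A = 105.1 kip·ft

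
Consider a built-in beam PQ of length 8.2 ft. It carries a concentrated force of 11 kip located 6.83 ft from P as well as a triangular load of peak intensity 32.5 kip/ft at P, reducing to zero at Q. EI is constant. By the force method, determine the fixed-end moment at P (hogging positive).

Release both end moments; the primary structure is a simply-supported span PQ with redundants M_P and M_Q.
On the primary (simply-supported) span, the end slopes from the loading are:
  at P: point load 11 at a = 6.83: Pab(L + b)/(6LEI) = 20.02/EI
  at Q: point load 11 at a = 6.83: Pab(L + a)/(6LEI) = 31.44/EI
  at P: triangular load, peak 32.5: w₀L³/(45EI) = 398.2/EI
  at Q: triangular load, peak 32.5: 7w₀L³/(360EI) = 348.4/EI
  θ_P0 = 418.2/EI,  θ_Q0 = 379.9/EI
Flexibility coefficients: a unit moment at one end gives L/(3EI) there and L/(6EI) at the far end, so f₁₁ = f₂₂ = 2.733/EI and f₁₂ = f₂₁ = 1.367/EI.
Compatibility — zero rotation at each built-in end:
  2.733 M_P + 1.367 M_Q = 418.2
  1.367 M_P + 2.733 M_Q = 379.9
Solving the pair gives M_P = 111.4 kip·ft and M_Q = 83.3 kip·ft (hogging).

M_P = 111.4 kip·ft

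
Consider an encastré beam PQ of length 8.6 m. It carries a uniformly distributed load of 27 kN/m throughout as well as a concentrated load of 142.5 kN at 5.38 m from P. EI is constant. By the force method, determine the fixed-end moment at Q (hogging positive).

Release both end moments; the primary structure is a simply-supported span PQ with redundants M_P and M_Q.
End rotations of the released simple span under the applied load (×1/EI):
  at P: UDL 27: wL³/(24EI) = 715.6/EI
  at Q: UDL 27: wL³/(24EI) = 715.6/EI
  at P: point load 142.5 at a = 5.38: Pab(L + b)/(6LEI) = 565.5/EI
  at Q: point load 142.5 at a = 5.38: Pab(L + a)/(6LEI) = 668.8/EI
  θ_P0 = 1281/EI,  θ_Q0 = 1384/EI
Flexibility coefficients: a unit moment at one end gives L/(3EI) there and L/(6EI) at the far end, so f₁₁ = f₂₂ = 2.867/EI and f₁₂ = f₂₁ = 1.433/EI.
Compatibility — zero rotation at each built-in end:
  2.867 M_P + 1.433 M_Q = 1281
  1.433 M_P + 2.867 M_Q = 1384
Solving the pair gives M_P = 273.9 kN·m and M_Q = 346 kN·m (hogging).

M_Q = 346 kN·m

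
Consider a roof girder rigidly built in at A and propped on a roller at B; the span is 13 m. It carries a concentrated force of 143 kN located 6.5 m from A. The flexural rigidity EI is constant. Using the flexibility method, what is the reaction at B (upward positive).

Choose R_B as the redundant. The primary structure is the cantilever fixed at A.
Primary-structure tip deflection at B by superposition:
  point load 143 at a = 6.5: Pa²(3L − a)/(6EI) = 32726/EI
Tip deflection under a unit load at B: L³/(3EI) = 732.3/EI.
Compatibility at B: δ_0 − R_B·δ_{BB} = 0, so R_B = 32726/732.3 = 44.69 kN.

R_B = 44.69 kN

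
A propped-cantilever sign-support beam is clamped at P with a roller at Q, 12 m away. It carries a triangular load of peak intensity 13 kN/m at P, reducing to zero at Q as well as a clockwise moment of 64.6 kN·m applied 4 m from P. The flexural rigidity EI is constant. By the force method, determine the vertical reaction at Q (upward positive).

Take the reaction at Q as the redundant and release it; the primary structure is a cantilever fixed at P.
Deflection at Q on the released cantilever, summing each load's contribution:
  triangular load, peak 13 at the fixed end: w₀L⁴/(30EI) = 8986/EI
  clockwise couple 64.6 at a = 4: M₀a(2L − a)/(2EI) = 2584/EI
  δ_0 = 11570/EI
Flexibility coefficient — unit upward force at Q: δ_{QQ} = L³/(3EI) = 576/EI.
Compatibility at Q: δ_0 − R_Q·δ_{QQ} = 0, so R_Q = 11570/576 = 20.09 kN.

R_Q = 20.09 kN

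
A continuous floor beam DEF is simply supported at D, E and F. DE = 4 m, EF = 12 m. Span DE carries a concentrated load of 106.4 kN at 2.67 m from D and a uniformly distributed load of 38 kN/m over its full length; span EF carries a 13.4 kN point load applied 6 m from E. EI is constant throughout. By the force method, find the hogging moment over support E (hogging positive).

Release continuity at E by inserting a hinge; the redundant is the internal moment M_E. The primary structure is two simply-supported spans DE and EF.
End slopes at the hinge E, treating each span as simply supported:
  span DE: point load 106.4 at a = 2.67: Pab(L + a)/(6LEI) = 105/EI
  span DE: UDL 38: wL³/(24EI) = 101.3/EI
  span EF: point load 13.4 at a = 6: Pab(L + b)/(6LEI) = 120.6/EI
  relative rotation θ_0 = (206.3 + 120.6)/EI = 326.9/EI
A unit hogging moment at E produces rotation L₁/(3EI) + L₂/(3EI) = 5.333/EI.
Slope continuity at E: θ_0 = M_E·5.333/EI, so M_E = 326.9/5.333 = 61.3 kN·m (hogging).

M_E = 61.3 kN·m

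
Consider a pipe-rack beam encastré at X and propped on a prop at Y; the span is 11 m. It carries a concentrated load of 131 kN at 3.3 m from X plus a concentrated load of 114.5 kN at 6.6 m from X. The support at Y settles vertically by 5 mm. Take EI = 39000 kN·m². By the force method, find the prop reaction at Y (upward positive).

Take the reaction at Y as the redundant and release it; the primary structure is a cantilever fixed at X.
Primary-structure tip deflection at Y by superposition:
  point load 131 at a = 3.3: Pa²(3L − a)/(6EI) = 7062/EI
  point load 114.5 at a = 6.6: Pa²(3L − a)/(6EI) = 21946/EI
  δ_0 = 29007/EI
Flexibility coefficient — unit upward force at Y: δ_{YY} = L³/(3EI) = 443.7/EI.
With EI = 39000 kN·m²: δ_0 = 0.74377 m and δ_{YY} = 0.011376 m/kN.
Compatibility — the beam at Y must follow the support down by 0.005 m: δ_0 − R_Y·δ_{YY} = 0.005, so R_Y = (0.74377 − 0.005)/0.011376 = 64.94 kN.

R_Y = 64.94 kN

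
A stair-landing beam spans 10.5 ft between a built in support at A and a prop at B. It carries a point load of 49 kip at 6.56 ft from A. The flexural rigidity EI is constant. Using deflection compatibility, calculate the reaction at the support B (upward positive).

R_B = 22.71 kip

Take the reaction at B as the redundant and release it; the primary structure is a cantilever fixed at A.
Deflection at B on the released cantilever, summing each load's contribution:
  point load 49 at a = 6.56: Pa²(3L − a)/(6EI) = 8765/EI
Flexibility coefficient — unit upward force at B: δ_{BB} = L³/(3EI) = 385.9/EI.
Compatibility at B: δ_0 − R_B·δ_{BB} = 0, so R_B = 8765/385.9 = 22.71 kip.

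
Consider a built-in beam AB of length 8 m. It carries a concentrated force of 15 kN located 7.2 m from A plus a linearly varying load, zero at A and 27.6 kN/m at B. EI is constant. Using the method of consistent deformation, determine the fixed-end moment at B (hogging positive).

M_B = 98.04 kN·m

Release both end moments; the primary structure is a simply-supported span AB with redundants M_A and M_B.
Simple-span end rotations at A and B under the given loads:
  at A: point load 15 at a = 7.2: Pab(L + b)/(6LEI) = 15.84/EI
  at B: point load 15 at a = 7.2: Pab(L + a)/(6LEI) = 27.36/EI
  at A: triangular load, peak 27.6: 7w₀L³/(360EI) = 274.8/EI
  at B: triangular load, peak 27.6: w₀L³/(45EI) = 314/EI
  θ_A0 = 290.6/EI,  θ_B0 = 341.4/EI
Flexibility coefficients: a unit moment at one end gives L/(3EI) there and L/(6EI) at the far end, so f₁₁ = f₂₂ = 2.667/EI and f₁₂ = f₂₁ = 1.333/EI.
Compatibility — zero rotation at each built-in end:
  2.667 M_A + 1.333 M_B = 290.6
  1.333 M_A + 2.667 M_B = 341.4
Solving the pair gives M_A = 59.96 kN·m and M_B = 98.04 kN·m (hogging).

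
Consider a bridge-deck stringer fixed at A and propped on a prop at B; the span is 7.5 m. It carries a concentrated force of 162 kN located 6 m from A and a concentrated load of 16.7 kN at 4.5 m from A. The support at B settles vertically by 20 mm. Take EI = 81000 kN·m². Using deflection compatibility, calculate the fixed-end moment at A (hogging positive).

Release the roller at B. Primary structure: cantilever fixed at A.
Downward deflection at the released point B due to the loads:
  point load 162 at a = 6: Pa²(3L − a)/(6EI) = 16038/EI
  point load 16.7 at a = 4.5: Pa²(3L − a)/(6EI) = 1015/EI
  δ_0 = 17053/EI
Flexibility coefficient — unit upward force at B: δ_{BB} = L³/(3EI) = 140.6/EI.
With EI = 81000 kN·m²: δ_0 = 0.21053 m and δ_{BB} = 0.001736 m/kN.
Compatibility — the beam at B must follow the support down by 0.02 m: δ_0 − R_B·δ_{BB} = 0.02, so R_B = (0.21053 − 0.02)/0.001736 = 109.7 kN.
Moment equilibrium about A: M_A = Σ(load moments about A) − R_B·L = 1047 − 109.7×7.5 = 224.1 kN·m.

M_A = 224.1 kN·m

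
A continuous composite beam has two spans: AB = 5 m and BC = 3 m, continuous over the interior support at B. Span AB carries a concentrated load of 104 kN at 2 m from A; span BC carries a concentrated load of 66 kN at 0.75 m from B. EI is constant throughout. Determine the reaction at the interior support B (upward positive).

Release continuity at B by inserting a hinge; the redundant is the internal moment M_B. The primary structure is two simply-supported spans AB and BC.
Discontinuity in slope at B on the released structure — sum the simple-span end rotations:
  span AB: point load 104 at a = 2: Pab(L + a)/(6LEI) = 145.6/EI
  span BC: point load 66 at a = 0.75: Pab(L + b)/(6LEI) = 32.48/EI
  relative rotation θ_0 = (145.6 + 32.48)/EI = 178.1/EI
A unit hogging moment at B produces rotation L₁/(3EI) + L₂/(3EI) = 2.667/EI.
Slope continuity at B: θ_0 = M_B·2.667/EI, so M_B = 178.1/2.667 = 66.78 kN·m (hogging).
Span AB, ΣM about A with M_B applied at B: R_B^{AB}·5 = 208 + 66.78, so R_B^{AB} = 54.96 kN and R_A = 104 − 54.96 = 49.04 kN.
Span BC, ΣM about C: R_B^{BC}·3 = 148.5 + 66.78, so R_B^{BC} = 71.76 kN and R_C = 66 − 71.76 = -5.761 kN.
R_B = 54.96 + 71.76 = 126.7 kN.

R_B = 126.7 kN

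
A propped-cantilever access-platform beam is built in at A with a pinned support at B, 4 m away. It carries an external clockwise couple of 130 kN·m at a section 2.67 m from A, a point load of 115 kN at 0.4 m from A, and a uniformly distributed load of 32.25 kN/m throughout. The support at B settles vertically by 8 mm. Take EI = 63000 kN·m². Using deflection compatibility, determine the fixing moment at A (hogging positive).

M_A = 154.9 kN·m

Remove the prop at B; the released (primary) structure is a cantilever built in at A.
Primary-structure tip deflection at B by superposition:
  clockwise couple 130 at a = 2.67: M₀a(2L − a)/(2EI) = 925/EI
  point load 115 at a = 0.4: Pa²(3L − a)/(6EI) = 35.57/EI
  UDL 32.25: wL⁴/(8EI) = 1032/EI
  δ_0 = 1993/EI
Flexibility coefficient — unit upward force at B: δ_{BB} = L³/(3EI) = 21.33/EI.
With EI = 63000 kN·m²: δ_0 = 0.031628 m and δ_{BB} = 0.000339 m/kN.
Compatibility — the beam at B must follow the support down by 0.008 m: δ_0 − R_B·δ_{BB} = 0.008, so R_B = (0.031628 − 0.008)/0.000339 = 69.78 kN.
Moment equilibrium about A: M_A = Σ(load moments about A) − R_B·L = 434 − 69.78×4 = 154.9 kN·m.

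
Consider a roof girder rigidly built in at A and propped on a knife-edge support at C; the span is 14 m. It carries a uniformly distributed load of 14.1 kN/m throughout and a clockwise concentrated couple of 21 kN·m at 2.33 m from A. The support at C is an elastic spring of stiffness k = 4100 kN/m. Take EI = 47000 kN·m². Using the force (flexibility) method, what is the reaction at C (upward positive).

R_C = 73.79 kN

Release the roller at C. Primary structure: cantilever fixed at A.
Primary-structure tip deflection at C by superposition:
  UDL 14.1: wL⁴/(8EI) = 67708/EI
  clockwise couple 21 at a = 2.33: M₀a(2L − a)/(2EI) = 628/EI
  δ_0 = 68336/EI
Tip deflection under a unit load at C: L³/(3EI) = 914.7/EI.
With EI = 47000 kN·m²: δ_0 = 1.454 m and δ_{CC} = 0.019461 m/kN.
Compatibility — the spring shortens by R_C/k under the reaction it provides: δ_0 − R_C·δ_{CC} = R_C/k. With 1/k = 0.000244 m/kN, R_C = δ_0 / (δ_{CC} + 1/k) = 1.454 / (0.019461 + 0.000244) = 73.79 kN.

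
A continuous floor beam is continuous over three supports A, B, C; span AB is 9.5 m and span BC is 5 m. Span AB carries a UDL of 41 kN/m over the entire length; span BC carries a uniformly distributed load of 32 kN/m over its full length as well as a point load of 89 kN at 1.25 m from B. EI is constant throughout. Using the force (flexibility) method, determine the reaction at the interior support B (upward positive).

R_B = 452.2 kN

Take M_B as the redundant. Released structure: two simple spans AB and BC with a hinge at B.
Rotations at B on the released spans (each span's end-slope, ×1/EI):
  span AB: UDL 41: wL³/(24EI) = 1465/EI
  span BC: UDL 32: wL³/(24EI) = 166.7/EI
  span BC: point load 89 at a = 1.25: Pab(L + b)/(6LEI) = 121.7/EI
  relative rotation θ_0 = (1465 + 288.3)/EI = 1753/EI
A unit hogging moment at B produces rotation L₁/(3EI) + L₂/(3EI) = 4.833/EI.
Slope continuity at B: θ_0 = M_B·4.833/EI, so M_B = 1753/4.833 = 362.7 kN·m (hogging).
Span AB, ΣM about A with M_B applied at B: R_B^{AB}·9.5 = 1850 + 362.7, so R_B^{AB} = 232.9 kN and R_A = 389.5 − 232.9 = 156.6 kN.
Span BC, ΣM about C: R_B^{BC}·5 = 733.8 + 362.7, so R_B^{BC} = 219.3 kN and R_C = 249 − 219.3 = 29.71 kN.
R_B = 232.9 + 219.3 = 452.2 kN.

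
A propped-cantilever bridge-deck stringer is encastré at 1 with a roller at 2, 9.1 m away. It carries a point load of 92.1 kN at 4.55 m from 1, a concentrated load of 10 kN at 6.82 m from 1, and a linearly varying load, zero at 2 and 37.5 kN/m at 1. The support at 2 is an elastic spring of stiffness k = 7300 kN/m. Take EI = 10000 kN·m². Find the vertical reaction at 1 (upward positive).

R_1 = 203.9 kN

Remove the prop at 2; the released (primary) structure is a cantilever built in at 1.
Downward deflection at the released point 2 due to the loads:
  point load 92.1 at a = 4.55: Pa²(3L − a)/(6EI) = 7230/EI
  point load 10 at a = 6.82: Pa²(3L − a)/(6EI) = 1588/EI
  triangular load, peak 37.5 at the fixed end: w₀L⁴/(30EI) = 8572/EI
  δ_0 = 17389/EI
Flexibility coefficient — unit upward force at 2: δ_{22} = L³/(3EI) = 251.2/EI.
With EI = 10000 kN·m²: δ_0 = 1.7389 m and δ_{22} = 0.025119 m/kN.
Compatibility — the spring shortens by R_2/k under the reaction it provides: δ_0 − R_2·δ_{22} = R_2/k. With 1/k = 0.000137 m/kN, R_2 = δ_0 / (δ_{22} + 1/k) = 1.7389 / (0.025119 + 0.000137) = 68.85 kN.
Vertical equilibrium: R_1 = ΣP − R_2 = 272.7 − 68.85 = 203.9 kN.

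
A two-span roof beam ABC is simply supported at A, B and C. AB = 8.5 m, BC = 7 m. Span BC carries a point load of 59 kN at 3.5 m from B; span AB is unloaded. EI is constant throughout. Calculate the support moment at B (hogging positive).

M_B = 34.97 kN·m

Take M_B as the redundant. Released structure: two simple spans AB and BC with a hinge at B.
Discontinuity in slope at B on the released structure — sum the simple-span end rotations:
  span BC: point load 59 at a = 3.5: Pab(L + b)/(6LEI) = 180.7/EI
  relative rotation θ_0 = (0 + 180.7)/EI = 180.7/EI
A unit hogging moment at B produces rotation L₁/(3EI) + L₂/(3EI) = 5.167/EI.
Compatibility: M_B·(L₁+L₂)/(3EI) = θ_0, giving M_B = 34.97 kN·m (hogging).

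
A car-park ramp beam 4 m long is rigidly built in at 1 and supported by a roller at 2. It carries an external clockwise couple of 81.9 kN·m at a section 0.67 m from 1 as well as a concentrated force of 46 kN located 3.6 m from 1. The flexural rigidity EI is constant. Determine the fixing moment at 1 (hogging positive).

M_1 = 53.3 kN·m

Remove the prop at 2; the released (primary) structure is a cantilever built in at 1.
Downward deflection at the released point 2 due to the loads:
  clockwise couple 81.9 at a = 0.67: M₀a(2L − a)/(2EI) = 201.1/EI
  point load 46 at a = 3.6: Pa²(3L − a)/(6EI) = 834.6/EI
  δ_0 = 1036/EI
Tip deflection under a unit load at 2: L³/(3EI) = 21.33/EI.
The prop prevents deflection at 2: R_2 = δ_0/δ_{22} = 1036/21.33 = 48.55 kN.
Moment equilibrium about 1: M_1 = Σ(load moments about 1) − R_2·L = 247.5 − 48.55×4 = 53.3 kN·m.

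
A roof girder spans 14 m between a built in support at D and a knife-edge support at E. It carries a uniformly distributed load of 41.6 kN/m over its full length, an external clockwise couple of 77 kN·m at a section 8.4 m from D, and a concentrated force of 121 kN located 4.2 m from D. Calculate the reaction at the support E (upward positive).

Remove the prop at E; the released (primary) structure is a cantilever built in at D.
Primary-structure tip deflection at E by superposition:
  UDL 41.6: wL⁴/(8EI) = 199763/EI
  clockwise couple 77 at a = 8.4: M₀a(2L − a)/(2EI) = 6339/EI
  point load 121 at a = 4.2: Pa²(3L − a)/(6EI) = 13447/EI
  δ_0 = 219549/EI
Flexibility coefficient — unit upward force at E: δ_{EE} = L³/(3EI) = 914.7/EI.
Compatibility at E: δ_0 − R_E·δ_{EE} = 0, so R_E = 219549/914.7 = 240 kN.

R_E = 240 kN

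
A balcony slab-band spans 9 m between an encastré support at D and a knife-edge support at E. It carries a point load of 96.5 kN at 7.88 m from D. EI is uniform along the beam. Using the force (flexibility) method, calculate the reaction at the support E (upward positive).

Take the reaction at E as the redundant and release it; the primary structure is a cantilever fixed at D.
Primary-structure tip deflection at E by superposition:
  point load 96.5 at a = 7.88: Pa²(3L − a)/(6EI) = 19095/EI
Flexibility coefficient — unit upward force at E: δ_{EE} = L³/(3EI) = 243/EI.
The prop prevents deflection at E: R_E = δ_0/δ_{EE} = 19095/243 = 78.58 kN.

R_E = 78.58 kN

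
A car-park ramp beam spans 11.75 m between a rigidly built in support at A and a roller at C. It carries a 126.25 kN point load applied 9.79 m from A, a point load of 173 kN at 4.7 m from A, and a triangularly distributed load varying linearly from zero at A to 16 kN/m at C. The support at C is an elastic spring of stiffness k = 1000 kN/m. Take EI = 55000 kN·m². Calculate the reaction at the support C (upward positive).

Remove the prop at C; the released (primary) structure is a cantilever built in at A.
Free-end deflection of the primary structure under the applied loading (downward +):
  point load 126.25 at a = 9.79: Pa²(3L − a)/(6EI) = 51346/EI
  point load 173 at a = 4.7: Pa²(3L − a)/(6EI) = 19458/EI
  triangular load, peak 16 at the free end: 11w₀L⁴/(120EI) = 27957/EI
  δ_0 = 98760/EI
Tip deflection under a unit load at C: L³/(3EI) = 540.7/EI.
With EI = 55000 kN·m²: δ_0 = 1.7956 m and δ_{CC} = 0.009832 m/kN.
Compatibility — the spring shortens by R_C/k under the reaction it provides: δ_0 − R_C·δ_{CC} = R_C/k. With 1/k = 0.001 m/kN, R_C = δ_0 / (δ_{CC} + 1/k) = 1.7956 / (0.009832 + 0.001) = 165.8 kN.

R_C = 165.8 kN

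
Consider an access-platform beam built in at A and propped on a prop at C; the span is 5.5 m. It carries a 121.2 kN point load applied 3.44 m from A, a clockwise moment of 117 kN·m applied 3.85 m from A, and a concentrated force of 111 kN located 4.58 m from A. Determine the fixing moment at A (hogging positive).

M_A = 114.2 kN·m

Choose R_C as the redundant. The primary structure is the cantilever fixed at A.
Downward deflection at the released point C due to the loads:
  point load 121.2 at a = 3.44: Pa²(3L − a)/(6EI) = 3122/EI
  clockwise couple 117 at a = 3.85: M₀a(2L − a)/(2EI) = 1610/EI
  point load 111 at a = 4.58: Pa²(3L − a)/(6EI) = 4626/EI
  δ_0 = 9358/EI
Flexibility coefficient — unit upward force at C: δ_{CC} = L³/(3EI) = 55.46/EI.
Compatibility at C: δ_0 − R_C·δ_{CC} = 0, so R_C = 9358/55.46 = 168.7 kN.
Moment equilibrium about A: M_A = Σ(load moments about A) − R_C·L = 1042 − 168.7×5.5 = 114.2 kN·m.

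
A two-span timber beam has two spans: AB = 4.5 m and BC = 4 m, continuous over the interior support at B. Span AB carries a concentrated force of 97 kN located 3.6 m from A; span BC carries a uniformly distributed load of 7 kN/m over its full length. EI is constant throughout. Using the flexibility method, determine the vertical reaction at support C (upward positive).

Insert a hinge at B; M_B is the redundant, and each span becomes simply supported.
Discontinuity in slope at B on the released structure — sum the simple-span end rotations:
  span AB: point load 97 at a = 3.6: Pab(L + a)/(6LEI) = 94.28/EI
  span BC: UDL 7: wL³/(24EI) = 18.67/EI
  relative rotation θ_0 = (94.28 + 18.67)/EI = 113/EI
A unit hogging moment at B produces rotation L₁/(3EI) + L₂/(3EI) = 2.833/EI.
Compatibility: M_B·(L₁+L₂)/(3EI) = θ_0, giving M_B = 39.86 kN·m (hogging).
Span BC, ΣM about C: R_B^{BC}·4 = 56 + 39.86, so R_B^{BC} = 23.97 kN and R_C = 28 − 23.97 = 4.034 kN.

R_C = 4.034 kN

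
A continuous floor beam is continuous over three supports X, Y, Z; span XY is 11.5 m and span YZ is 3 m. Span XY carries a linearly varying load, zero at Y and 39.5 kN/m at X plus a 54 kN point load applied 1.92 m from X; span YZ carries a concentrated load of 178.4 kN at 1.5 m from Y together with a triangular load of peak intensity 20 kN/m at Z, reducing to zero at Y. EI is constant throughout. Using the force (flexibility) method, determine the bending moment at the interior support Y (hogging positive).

Take M_Y as the redundant. Released structure: two simple spans XY and YZ with a hinge at Y.
Rotations at Y on the released spans (each span's end-slope, ×1/EI):
  span XY: triangular load, peak 39.5: 7w₀L³/(360EI) = 1168/EI
  span XY: point load 54 at a = 1.92: Pab(L + a)/(6LEI) = 193.2/EI
  span YZ: point load 178.4 at a = 1.5: Pab(L + b)/(6LEI) = 100.3/EI
  span YZ: triangular load, peak 20: 7w₀L³/(360EI) = 10.5/EI
  relative rotation θ_0 = (1361 + 110.8)/EI = 1472/EI
A unit hogging moment at Y produces rotation L₁/(3EI) + L₂/(3EI) = 4.833/EI.
Slope continuity at Y: θ_0 = M_Y·4.833/EI, so M_Y = 1472/4.833 = 304.6 kN·m (hogging).

M_Y = 304.6 kN·m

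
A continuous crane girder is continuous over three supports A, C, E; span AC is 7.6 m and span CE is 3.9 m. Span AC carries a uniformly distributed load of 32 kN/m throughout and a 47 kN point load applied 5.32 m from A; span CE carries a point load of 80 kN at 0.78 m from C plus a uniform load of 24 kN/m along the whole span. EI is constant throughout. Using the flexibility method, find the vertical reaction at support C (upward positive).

R_C = 352.8 kN

Take M_C as the redundant. Released structure: two simple spans AC and CE with a hinge at C.
End slopes at the hinge C, treating each span as simply supported:
  span AC: UDL 32: wL³/(24EI) = 585.3/EI
  span AC: point load 47 at a = 5.32: Pab(L + a)/(6LEI) = 161.5/EI
  span CE: point load 80 at a = 0.78: Pab(L + b)/(6LEI) = 58.41/EI
  span CE: UDL 24: wL³/(24EI) = 59.32/EI
  relative rotation θ_0 = (746.8 + 117.7)/EI = 864.6/EI
A unit hogging moment at C produces rotation L₁/(3EI) + L₂/(3EI) = 3.833/EI.
Slope continuity at C: θ_0 = M_C·3.833/EI, so M_C = 864.6/3.833 = 225.5 kN·m (hogging).
Span AC, ΣM about A with M_C applied at C: R_C^{AC}·7.6 = 1174 + 225.5, so R_C^{AC} = 184.2 kN and R_A = 290.2 − 184.2 = 106 kN.
Span CE, ΣM about E: R_C^{CE}·3.9 = 432.1 + 225.5, so R_C^{CE} = 168.6 kN and R_E = 173.6 − 168.6 = 4.97 kN.
R_C = 184.2 + 168.6 = 352.8 kN.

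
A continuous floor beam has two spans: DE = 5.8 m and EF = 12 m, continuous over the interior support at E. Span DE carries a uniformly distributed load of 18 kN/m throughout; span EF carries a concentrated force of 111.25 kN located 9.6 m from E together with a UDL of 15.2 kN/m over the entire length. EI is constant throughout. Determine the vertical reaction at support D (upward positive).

Release continuity at E by inserting a hinge; the redundant is the internal moment M_E. The primary structure is two simply-supported spans DE and EF.
Discontinuity in slope at E on the released structure — sum the simple-span end rotations:
  span DE: UDL 18: wL³/(24EI) = 146.3/EI
  span EF: point load 111.25 at a = 9.6: Pab(L + b)/(6LEI) = 512.6/EI
  span EF: UDL 15.2: wL³/(24EI) = 1094/EI
  relative rotation θ_0 = (146.3 + 1607)/EI = 1753/EI
A unit hogging moment at E produces rotation L₁/(3EI) + L₂/(3EI) = 5.933/EI.
Slope continuity at E: θ_0 = M_E·5.933/EI, so M_E = 1753/5.933 = 295.5 kN·m (hogging).
Span DE, ΣM about D with M_E applied at E: R_E^{DE}·5.8 = 302.8 + 295.5, so R_E^{DE} = 103.2 kN and R_D = 104.4 − 103.2 = 1.25 kN.

R_D = 1.25 kN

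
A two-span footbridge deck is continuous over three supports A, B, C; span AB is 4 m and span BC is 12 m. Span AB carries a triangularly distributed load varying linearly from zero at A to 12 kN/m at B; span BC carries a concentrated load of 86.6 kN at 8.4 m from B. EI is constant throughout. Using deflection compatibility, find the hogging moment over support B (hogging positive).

Take M_B as the redundant. Released structure: two simple spans AB and BC with a hinge at B.
Discontinuity in slope at B on the released structure — sum the simple-span end rotations:
  span AB: triangular load, peak 12: w₀L³/(45EI) = 17.07/EI
  span BC: point load 86.6 at a = 8.4: Pab(L + b)/(6LEI) = 567.4/EI
  relative rotation θ_0 = (17.07 + 567.4)/EI = 584.5/EI
A unit hogging moment at B produces rotation L₁/(3EI) + L₂/(3EI) = 5.333/EI.
Compatibility: M_B·(L₁+L₂)/(3EI) = θ_0, giving M_B = 109.6 kN·m (hogging).

M_B = 109.6 kN·m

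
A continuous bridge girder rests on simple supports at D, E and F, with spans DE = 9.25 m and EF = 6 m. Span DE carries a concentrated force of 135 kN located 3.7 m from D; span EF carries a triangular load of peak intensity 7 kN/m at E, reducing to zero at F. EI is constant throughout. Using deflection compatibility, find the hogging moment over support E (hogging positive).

Take M_E as the redundant. Released structure: two simple spans DE and EF with a hinge at E.
Discontinuity in slope at E on the released structure — sum the simple-span end rotations:
  span DE: point load 135 at a = 3.7: Pab(L + a)/(6LEI) = 646.9/EI
  span EF: triangular load, peak 7: w₀L³/(45EI) = 33.6/EI
  relative rotation θ_0 = (646.9 + 33.6)/EI = 680.5/EI
A unit hogging moment at E produces rotation L₁/(3EI) + L₂/(3EI) = 5.083/EI.
Compatibility: M_E·(L₁+L₂)/(3EI) = θ_0, giving M_E = 133.9 kN·m (hogging).

M_E = 133.9 kN·m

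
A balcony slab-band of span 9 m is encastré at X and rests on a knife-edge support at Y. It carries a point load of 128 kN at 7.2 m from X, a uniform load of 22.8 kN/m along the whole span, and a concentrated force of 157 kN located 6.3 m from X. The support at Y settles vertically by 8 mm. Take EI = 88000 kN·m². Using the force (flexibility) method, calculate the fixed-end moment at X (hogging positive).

M_X = 560.4 kN·m

Remove the prop at Y; the released (primary) structure is a cantilever built in at X.
Downward deflection at the released point Y due to the loads:
  point load 128 at a = 7.2: Pa²(3L − a)/(6EI) = 21897/EI
  UDL 22.8: wL⁴/(8EI) = 18699/EI
  point load 157 at a = 6.3: Pa²(3L − a)/(6EI) = 21498/EI
  δ_0 = 62094/EI
Flexibility coefficient — unit upward force at Y: δ_{YY} = L³/(3EI) = 243/EI.
With EI = 88000 kN·m²: δ_0 = 0.70562 m and δ_{YY} = 0.002761 m/kN.
Compatibility — the beam at Y must follow the support down by 0.008 m: δ_0 − R_Y·δ_{YY} = 0.008, so R_Y = (0.70562 − 0.008)/0.002761 = 252.6 kN.
Moment equilibrium about X: M_X = Σ(load moments about X) − R_Y·L = 2834 − 252.6×9 = 560.4 kN·m.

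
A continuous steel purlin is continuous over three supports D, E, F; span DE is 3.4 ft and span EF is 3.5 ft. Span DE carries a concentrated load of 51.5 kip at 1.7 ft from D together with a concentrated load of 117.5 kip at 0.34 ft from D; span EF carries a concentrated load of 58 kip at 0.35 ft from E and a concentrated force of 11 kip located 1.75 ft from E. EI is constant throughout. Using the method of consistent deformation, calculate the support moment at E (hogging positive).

Take M_E as the redundant. Released structure: two simple spans DE and EF with a hinge at E.
Discontinuity in slope at E on the released structure — sum the simple-span end rotations:
  span DE: point load 51.5 at a = 1.7: Pab(L + a)/(6LEI) = 37.21/EI
  span DE: point load 117.5 at a = 0.34: Pab(L + a)/(6LEI) = 22.41/EI
  span EF: point load 58 at a = 0.35: Pab(L + b)/(6LEI) = 20.25/EI
  span EF: point load 11 at a = 1.75: Pab(L + b)/(6LEI) = 8.422/EI
  relative rotation θ_0 = (59.62 + 28.67)/EI = 88.29/EI
A unit hogging moment at E produces rotation L₁/(3EI) + L₂/(3EI) = 2.3/EI.
Compatibility: M_E·(L₁+L₂)/(3EI) = θ_0, giving M_E = 38.39 kip·ft (hogging).

M_E = 38.39 kip·ft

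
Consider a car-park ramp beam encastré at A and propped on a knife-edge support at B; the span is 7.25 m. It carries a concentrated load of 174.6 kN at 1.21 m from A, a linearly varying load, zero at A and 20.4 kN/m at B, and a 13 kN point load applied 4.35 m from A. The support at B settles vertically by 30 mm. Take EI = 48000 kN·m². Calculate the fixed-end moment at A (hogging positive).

M_A = 321.9 kN·m

Release the roller at B. Primary structure: cantilever fixed at A.
Downward deflection at the released point B due to the loads:
  point load 174.6 at a = 1.21: Pa²(3L − a)/(6EI) = 875.1/EI
  triangular load, peak 20.4 at the free end: 11w₀L⁴/(120EI) = 5166/EI
  point load 13 at a = 4.35: Pa²(3L − a)/(6EI) = 713.4/EI
  δ_0 = 6755/EI
Flexibility coefficient — unit upward force at B: δ_{BB} = L³/(3EI) = 127/EI.
With EI = 48000 kN·m²: δ_0 = 0.14073 m and δ_{BB} = 0.002646 m/kN.
Compatibility — the beam at B must follow the support down by 0.03 m: δ_0 − R_B·δ_{BB} = 0.03, so R_B = (0.14073 − 0.03)/0.002646 = 41.84 kN.
Moment equilibrium about A: M_A = Σ(load moments about A) − R_B·L = 625.2 − 41.84×7.25 = 321.9 kN·m.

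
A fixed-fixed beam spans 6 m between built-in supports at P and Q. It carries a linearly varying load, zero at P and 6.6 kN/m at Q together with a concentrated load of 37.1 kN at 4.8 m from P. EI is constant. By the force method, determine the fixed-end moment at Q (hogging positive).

Take the two fixed-end moments M_P, M_Q as redundants; the released structure is the simple span PQ.
End rotations of the released simple span under the applied load (×1/EI):
  at P: triangular load, peak 6.6: 7w₀L³/(360EI) = 27.72/EI
  at Q: triangular load, peak 6.6: w₀L³/(45EI) = 31.68/EI
  at P: point load 37.1 at a = 4.8: Pab(L + b)/(6LEI) = 42.74/EI
  at Q: point load 37.1 at a = 4.8: Pab(L + a)/(6LEI) = 64.11/EI
  θ_P0 = 70.46/EI,  θ_Q0 = 95.79/EI
Flexibility coefficients: a unit moment at one end gives L/(3EI) there and L/(6EI) at the far end, so f₁₁ = f₂₂ = 2/EI and f₁₂ = f₂₁ = 1/EI.
Compatibility — zero rotation at each built-in end:
  2 M_P + 1 M_Q = 70.46
  1 M_P + 2 M_Q = 95.79
Solving the pair gives M_P = 15.04 kN·m and M_Q = 40.37 kN·m (hogging).

M_Q = 40.37 kN·m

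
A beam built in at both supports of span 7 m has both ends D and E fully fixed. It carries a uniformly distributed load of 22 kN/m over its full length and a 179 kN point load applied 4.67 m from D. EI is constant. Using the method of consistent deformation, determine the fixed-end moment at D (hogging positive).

M_D = 182.4 kN·m

Release both end moments; the primary structure is a simply-supported span DE with redundants M_D and M_E.
Simple-span end rotations at D and E under the given loads:
  at D: UDL 22: wL³/(24EI) = 314.4/EI
  at E: UDL 22: wL³/(24EI) = 314.4/EI
  at D: point load 179 at a = 4.67: Pab(L + b)/(6LEI) = 432.7/EI
  at E: point load 179 at a = 4.67: Pab(L + a)/(6LEI) = 541.2/EI
  θ_D0 = 747.1/EI,  θ_E0 = 855.6/EI
Flexibility coefficients: a unit moment at one end gives L/(3EI) there and L/(6EI) at the far end, so f₁₁ = f₂₂ = 2.333/EI and f₁₂ = f₂₁ = 1.167/EI.
Compatibility — zero rotation at each built-in end:
  2.333 M_D + 1.167 M_E = 747.1
  1.167 M_D + 2.333 M_E = 855.6
Solving the pair gives M_D = 182.4 kN·m and M_E = 275.5 kN·m (hogging).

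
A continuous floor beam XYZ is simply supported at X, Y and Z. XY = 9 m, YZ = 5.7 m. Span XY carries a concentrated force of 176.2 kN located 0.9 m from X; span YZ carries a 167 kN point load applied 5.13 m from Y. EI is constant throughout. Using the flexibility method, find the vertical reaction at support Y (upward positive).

Release continuity at Y by inserting a hinge; the redundant is the internal moment M_Y. The primary structure is two simply-supported spans XY and YZ.
Discontinuity in slope at Y on the released structure — sum the simple-span end rotations:
  span XY: point load 176.2 at a = 0.9: Pab(L + a)/(6LEI) = 235.5/EI
  span YZ: point load 167 at a = 5.13: Pab(L + b)/(6LEI) = 89.53/EI
  relative rotation θ_0 = (235.5 + 89.53)/EI = 325/EI
A unit hogging moment at Y produces rotation L₁/(3EI) + L₂/(3EI) = 4.9/EI.
Compatibility: M_Y·(L₁+L₂)/(3EI) = θ_0, giving M_Y = 66.33 kN·m (hogging).
Span XY, ΣM about X with M_Y applied at Y: R_Y^{XY}·9 = 158.6 + 66.33, so R_Y^{XY} = 24.99 kN and R_X = 176.2 − 24.99 = 151.2 kN.
Span YZ, ΣM about Z: R_Y^{YZ}·5.7 = 95.19 + 66.33, so R_Y^{YZ} = 28.34 kN and R_Z = 167 − 28.34 = 138.7 kN.
R_Y = 24.99 + 28.34 = 53.33 kN.

R_Y = 53.33 kN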